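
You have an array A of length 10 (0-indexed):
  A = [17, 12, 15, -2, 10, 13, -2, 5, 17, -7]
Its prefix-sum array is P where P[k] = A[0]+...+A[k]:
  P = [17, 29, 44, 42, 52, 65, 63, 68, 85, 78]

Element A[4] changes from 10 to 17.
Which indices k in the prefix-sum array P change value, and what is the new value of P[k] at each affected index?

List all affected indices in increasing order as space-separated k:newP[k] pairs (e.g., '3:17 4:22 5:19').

Answer: 4:59 5:72 6:70 7:75 8:92 9:85

Derivation:
P[k] = A[0] + ... + A[k]
P[k] includes A[4] iff k >= 4
Affected indices: 4, 5, ..., 9; delta = 7
  P[4]: 52 + 7 = 59
  P[5]: 65 + 7 = 72
  P[6]: 63 + 7 = 70
  P[7]: 68 + 7 = 75
  P[8]: 85 + 7 = 92
  P[9]: 78 + 7 = 85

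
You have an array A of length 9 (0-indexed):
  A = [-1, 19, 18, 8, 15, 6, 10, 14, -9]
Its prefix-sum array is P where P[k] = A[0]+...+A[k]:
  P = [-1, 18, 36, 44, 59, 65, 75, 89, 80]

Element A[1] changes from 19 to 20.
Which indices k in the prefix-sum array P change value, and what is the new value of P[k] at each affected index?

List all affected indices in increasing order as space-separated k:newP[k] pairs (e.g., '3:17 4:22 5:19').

P[k] = A[0] + ... + A[k]
P[k] includes A[1] iff k >= 1
Affected indices: 1, 2, ..., 8; delta = 1
  P[1]: 18 + 1 = 19
  P[2]: 36 + 1 = 37
  P[3]: 44 + 1 = 45
  P[4]: 59 + 1 = 60
  P[5]: 65 + 1 = 66
  P[6]: 75 + 1 = 76
  P[7]: 89 + 1 = 90
  P[8]: 80 + 1 = 81

Answer: 1:19 2:37 3:45 4:60 5:66 6:76 7:90 8:81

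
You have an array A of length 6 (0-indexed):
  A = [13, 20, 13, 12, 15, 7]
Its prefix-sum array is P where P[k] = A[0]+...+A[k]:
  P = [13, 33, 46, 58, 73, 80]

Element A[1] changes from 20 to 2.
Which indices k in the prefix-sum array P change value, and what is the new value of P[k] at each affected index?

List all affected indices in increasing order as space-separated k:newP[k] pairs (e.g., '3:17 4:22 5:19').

Answer: 1:15 2:28 3:40 4:55 5:62

Derivation:
P[k] = A[0] + ... + A[k]
P[k] includes A[1] iff k >= 1
Affected indices: 1, 2, ..., 5; delta = -18
  P[1]: 33 + -18 = 15
  P[2]: 46 + -18 = 28
  P[3]: 58 + -18 = 40
  P[4]: 73 + -18 = 55
  P[5]: 80 + -18 = 62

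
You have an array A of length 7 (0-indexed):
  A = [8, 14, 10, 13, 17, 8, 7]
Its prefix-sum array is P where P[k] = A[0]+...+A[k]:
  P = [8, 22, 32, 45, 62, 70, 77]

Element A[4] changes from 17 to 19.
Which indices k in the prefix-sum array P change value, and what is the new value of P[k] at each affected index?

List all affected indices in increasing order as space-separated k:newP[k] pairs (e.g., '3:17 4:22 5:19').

Answer: 4:64 5:72 6:79

Derivation:
P[k] = A[0] + ... + A[k]
P[k] includes A[4] iff k >= 4
Affected indices: 4, 5, ..., 6; delta = 2
  P[4]: 62 + 2 = 64
  P[5]: 70 + 2 = 72
  P[6]: 77 + 2 = 79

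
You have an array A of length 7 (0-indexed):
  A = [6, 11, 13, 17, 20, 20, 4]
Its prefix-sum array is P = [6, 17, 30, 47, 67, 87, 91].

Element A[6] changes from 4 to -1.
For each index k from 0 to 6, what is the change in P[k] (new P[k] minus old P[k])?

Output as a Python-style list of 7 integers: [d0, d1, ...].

Answer: [0, 0, 0, 0, 0, 0, -5]

Derivation:
Element change: A[6] 4 -> -1, delta = -5
For k < 6: P[k] unchanged, delta_P[k] = 0
For k >= 6: P[k] shifts by exactly -5
Delta array: [0, 0, 0, 0, 0, 0, -5]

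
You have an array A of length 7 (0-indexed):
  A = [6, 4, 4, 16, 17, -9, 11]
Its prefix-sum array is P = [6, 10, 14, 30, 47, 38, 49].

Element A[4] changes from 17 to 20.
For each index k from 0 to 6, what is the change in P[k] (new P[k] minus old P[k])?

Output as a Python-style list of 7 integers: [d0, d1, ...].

Element change: A[4] 17 -> 20, delta = 3
For k < 4: P[k] unchanged, delta_P[k] = 0
For k >= 4: P[k] shifts by exactly 3
Delta array: [0, 0, 0, 0, 3, 3, 3]

Answer: [0, 0, 0, 0, 3, 3, 3]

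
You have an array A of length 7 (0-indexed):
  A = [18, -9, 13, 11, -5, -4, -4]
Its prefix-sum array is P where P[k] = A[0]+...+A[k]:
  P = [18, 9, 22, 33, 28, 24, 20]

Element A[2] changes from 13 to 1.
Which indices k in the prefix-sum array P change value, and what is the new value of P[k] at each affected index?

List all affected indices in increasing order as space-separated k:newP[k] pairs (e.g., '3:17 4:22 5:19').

Answer: 2:10 3:21 4:16 5:12 6:8

Derivation:
P[k] = A[0] + ... + A[k]
P[k] includes A[2] iff k >= 2
Affected indices: 2, 3, ..., 6; delta = -12
  P[2]: 22 + -12 = 10
  P[3]: 33 + -12 = 21
  P[4]: 28 + -12 = 16
  P[5]: 24 + -12 = 12
  P[6]: 20 + -12 = 8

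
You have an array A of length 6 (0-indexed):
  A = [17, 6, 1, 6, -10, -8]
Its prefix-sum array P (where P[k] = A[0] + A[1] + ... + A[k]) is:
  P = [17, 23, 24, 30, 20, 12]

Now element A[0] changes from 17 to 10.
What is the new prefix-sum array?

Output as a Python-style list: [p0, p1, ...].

Answer: [10, 16, 17, 23, 13, 5]

Derivation:
Change: A[0] 17 -> 10, delta = -7
P[k] for k < 0: unchanged (A[0] not included)
P[k] for k >= 0: shift by delta = -7
  P[0] = 17 + -7 = 10
  P[1] = 23 + -7 = 16
  P[2] = 24 + -7 = 17
  P[3] = 30 + -7 = 23
  P[4] = 20 + -7 = 13
  P[5] = 12 + -7 = 5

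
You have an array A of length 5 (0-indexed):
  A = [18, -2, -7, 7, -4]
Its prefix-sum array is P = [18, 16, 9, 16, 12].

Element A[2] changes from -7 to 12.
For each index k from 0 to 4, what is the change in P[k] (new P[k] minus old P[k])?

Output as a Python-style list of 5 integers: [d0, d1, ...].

Answer: [0, 0, 19, 19, 19]

Derivation:
Element change: A[2] -7 -> 12, delta = 19
For k < 2: P[k] unchanged, delta_P[k] = 0
For k >= 2: P[k] shifts by exactly 19
Delta array: [0, 0, 19, 19, 19]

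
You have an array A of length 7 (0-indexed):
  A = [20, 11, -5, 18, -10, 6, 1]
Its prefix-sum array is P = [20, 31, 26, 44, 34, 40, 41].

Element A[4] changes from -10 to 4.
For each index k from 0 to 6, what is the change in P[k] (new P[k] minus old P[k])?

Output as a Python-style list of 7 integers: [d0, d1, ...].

Element change: A[4] -10 -> 4, delta = 14
For k < 4: P[k] unchanged, delta_P[k] = 0
For k >= 4: P[k] shifts by exactly 14
Delta array: [0, 0, 0, 0, 14, 14, 14]

Answer: [0, 0, 0, 0, 14, 14, 14]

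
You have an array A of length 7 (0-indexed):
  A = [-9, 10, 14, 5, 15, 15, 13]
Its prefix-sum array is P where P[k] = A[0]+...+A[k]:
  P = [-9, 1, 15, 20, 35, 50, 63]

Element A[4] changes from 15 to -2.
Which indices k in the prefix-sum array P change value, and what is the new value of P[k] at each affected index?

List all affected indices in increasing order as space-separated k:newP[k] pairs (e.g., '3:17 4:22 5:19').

Answer: 4:18 5:33 6:46

Derivation:
P[k] = A[0] + ... + A[k]
P[k] includes A[4] iff k >= 4
Affected indices: 4, 5, ..., 6; delta = -17
  P[4]: 35 + -17 = 18
  P[5]: 50 + -17 = 33
  P[6]: 63 + -17 = 46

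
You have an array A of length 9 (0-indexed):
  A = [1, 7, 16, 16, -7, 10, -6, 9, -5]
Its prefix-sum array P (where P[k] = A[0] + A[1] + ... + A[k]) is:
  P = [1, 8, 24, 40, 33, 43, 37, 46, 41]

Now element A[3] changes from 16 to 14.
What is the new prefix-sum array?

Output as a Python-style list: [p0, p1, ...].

Answer: [1, 8, 24, 38, 31, 41, 35, 44, 39]

Derivation:
Change: A[3] 16 -> 14, delta = -2
P[k] for k < 3: unchanged (A[3] not included)
P[k] for k >= 3: shift by delta = -2
  P[0] = 1 + 0 = 1
  P[1] = 8 + 0 = 8
  P[2] = 24 + 0 = 24
  P[3] = 40 + -2 = 38
  P[4] = 33 + -2 = 31
  P[5] = 43 + -2 = 41
  P[6] = 37 + -2 = 35
  P[7] = 46 + -2 = 44
  P[8] = 41 + -2 = 39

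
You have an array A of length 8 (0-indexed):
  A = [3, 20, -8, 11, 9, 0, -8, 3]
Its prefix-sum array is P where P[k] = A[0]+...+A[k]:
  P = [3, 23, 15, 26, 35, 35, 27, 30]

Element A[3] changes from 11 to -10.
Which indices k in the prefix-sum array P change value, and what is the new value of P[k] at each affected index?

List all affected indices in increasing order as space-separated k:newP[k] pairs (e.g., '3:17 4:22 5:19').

P[k] = A[0] + ... + A[k]
P[k] includes A[3] iff k >= 3
Affected indices: 3, 4, ..., 7; delta = -21
  P[3]: 26 + -21 = 5
  P[4]: 35 + -21 = 14
  P[5]: 35 + -21 = 14
  P[6]: 27 + -21 = 6
  P[7]: 30 + -21 = 9

Answer: 3:5 4:14 5:14 6:6 7:9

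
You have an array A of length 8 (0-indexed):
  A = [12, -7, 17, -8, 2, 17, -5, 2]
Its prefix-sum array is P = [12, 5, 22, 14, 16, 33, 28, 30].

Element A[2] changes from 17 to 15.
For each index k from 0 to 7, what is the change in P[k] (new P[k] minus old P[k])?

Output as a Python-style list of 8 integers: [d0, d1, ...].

Answer: [0, 0, -2, -2, -2, -2, -2, -2]

Derivation:
Element change: A[2] 17 -> 15, delta = -2
For k < 2: P[k] unchanged, delta_P[k] = 0
For k >= 2: P[k] shifts by exactly -2
Delta array: [0, 0, -2, -2, -2, -2, -2, -2]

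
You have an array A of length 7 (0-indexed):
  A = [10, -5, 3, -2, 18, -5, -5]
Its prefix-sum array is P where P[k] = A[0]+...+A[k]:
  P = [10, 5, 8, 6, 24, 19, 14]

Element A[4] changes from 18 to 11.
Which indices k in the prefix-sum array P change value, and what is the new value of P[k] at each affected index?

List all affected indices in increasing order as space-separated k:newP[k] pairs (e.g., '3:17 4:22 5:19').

Answer: 4:17 5:12 6:7

Derivation:
P[k] = A[0] + ... + A[k]
P[k] includes A[4] iff k >= 4
Affected indices: 4, 5, ..., 6; delta = -7
  P[4]: 24 + -7 = 17
  P[5]: 19 + -7 = 12
  P[6]: 14 + -7 = 7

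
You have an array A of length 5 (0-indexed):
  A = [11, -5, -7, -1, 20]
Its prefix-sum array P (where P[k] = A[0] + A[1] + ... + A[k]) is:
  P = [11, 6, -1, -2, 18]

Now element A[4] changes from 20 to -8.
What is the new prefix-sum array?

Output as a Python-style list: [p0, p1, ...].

Answer: [11, 6, -1, -2, -10]

Derivation:
Change: A[4] 20 -> -8, delta = -28
P[k] for k < 4: unchanged (A[4] not included)
P[k] for k >= 4: shift by delta = -28
  P[0] = 11 + 0 = 11
  P[1] = 6 + 0 = 6
  P[2] = -1 + 0 = -1
  P[3] = -2 + 0 = -2
  P[4] = 18 + -28 = -10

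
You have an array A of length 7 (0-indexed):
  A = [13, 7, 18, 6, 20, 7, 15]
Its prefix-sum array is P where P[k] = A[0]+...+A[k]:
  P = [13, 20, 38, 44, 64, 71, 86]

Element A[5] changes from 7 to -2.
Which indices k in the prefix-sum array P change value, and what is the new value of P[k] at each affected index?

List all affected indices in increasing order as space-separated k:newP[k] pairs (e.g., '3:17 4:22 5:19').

Answer: 5:62 6:77

Derivation:
P[k] = A[0] + ... + A[k]
P[k] includes A[5] iff k >= 5
Affected indices: 5, 6, ..., 6; delta = -9
  P[5]: 71 + -9 = 62
  P[6]: 86 + -9 = 77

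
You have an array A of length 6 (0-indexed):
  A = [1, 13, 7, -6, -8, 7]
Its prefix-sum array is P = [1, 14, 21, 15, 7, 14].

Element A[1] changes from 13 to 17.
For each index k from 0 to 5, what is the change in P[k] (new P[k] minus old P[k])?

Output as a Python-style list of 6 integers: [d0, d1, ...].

Element change: A[1] 13 -> 17, delta = 4
For k < 1: P[k] unchanged, delta_P[k] = 0
For k >= 1: P[k] shifts by exactly 4
Delta array: [0, 4, 4, 4, 4, 4]

Answer: [0, 4, 4, 4, 4, 4]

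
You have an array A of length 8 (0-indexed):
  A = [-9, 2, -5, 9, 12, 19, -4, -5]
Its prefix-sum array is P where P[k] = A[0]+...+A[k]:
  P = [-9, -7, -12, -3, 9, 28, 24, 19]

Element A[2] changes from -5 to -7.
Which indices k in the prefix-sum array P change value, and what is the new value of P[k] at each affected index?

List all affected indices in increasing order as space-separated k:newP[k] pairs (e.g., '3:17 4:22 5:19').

Answer: 2:-14 3:-5 4:7 5:26 6:22 7:17

Derivation:
P[k] = A[0] + ... + A[k]
P[k] includes A[2] iff k >= 2
Affected indices: 2, 3, ..., 7; delta = -2
  P[2]: -12 + -2 = -14
  P[3]: -3 + -2 = -5
  P[4]: 9 + -2 = 7
  P[5]: 28 + -2 = 26
  P[6]: 24 + -2 = 22
  P[7]: 19 + -2 = 17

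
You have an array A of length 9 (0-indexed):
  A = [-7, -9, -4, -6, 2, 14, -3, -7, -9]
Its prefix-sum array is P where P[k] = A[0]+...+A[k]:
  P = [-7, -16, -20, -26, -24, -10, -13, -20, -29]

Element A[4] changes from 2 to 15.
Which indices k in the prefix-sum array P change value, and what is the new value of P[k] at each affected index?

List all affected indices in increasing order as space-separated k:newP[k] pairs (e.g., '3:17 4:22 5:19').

P[k] = A[0] + ... + A[k]
P[k] includes A[4] iff k >= 4
Affected indices: 4, 5, ..., 8; delta = 13
  P[4]: -24 + 13 = -11
  P[5]: -10 + 13 = 3
  P[6]: -13 + 13 = 0
  P[7]: -20 + 13 = -7
  P[8]: -29 + 13 = -16

Answer: 4:-11 5:3 6:0 7:-7 8:-16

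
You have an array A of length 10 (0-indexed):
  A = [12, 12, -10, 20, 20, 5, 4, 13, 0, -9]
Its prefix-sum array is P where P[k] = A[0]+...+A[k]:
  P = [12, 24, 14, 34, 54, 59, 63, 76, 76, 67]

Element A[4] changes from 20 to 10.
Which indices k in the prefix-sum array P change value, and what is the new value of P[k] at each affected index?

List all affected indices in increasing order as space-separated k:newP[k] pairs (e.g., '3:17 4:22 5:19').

P[k] = A[0] + ... + A[k]
P[k] includes A[4] iff k >= 4
Affected indices: 4, 5, ..., 9; delta = -10
  P[4]: 54 + -10 = 44
  P[5]: 59 + -10 = 49
  P[6]: 63 + -10 = 53
  P[7]: 76 + -10 = 66
  P[8]: 76 + -10 = 66
  P[9]: 67 + -10 = 57

Answer: 4:44 5:49 6:53 7:66 8:66 9:57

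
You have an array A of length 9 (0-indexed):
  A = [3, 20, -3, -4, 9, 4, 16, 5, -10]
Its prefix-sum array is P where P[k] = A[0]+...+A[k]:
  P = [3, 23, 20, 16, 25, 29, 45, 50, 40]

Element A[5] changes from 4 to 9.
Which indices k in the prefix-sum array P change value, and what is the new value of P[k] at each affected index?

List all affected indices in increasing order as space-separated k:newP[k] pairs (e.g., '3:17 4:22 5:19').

P[k] = A[0] + ... + A[k]
P[k] includes A[5] iff k >= 5
Affected indices: 5, 6, ..., 8; delta = 5
  P[5]: 29 + 5 = 34
  P[6]: 45 + 5 = 50
  P[7]: 50 + 5 = 55
  P[8]: 40 + 5 = 45

Answer: 5:34 6:50 7:55 8:45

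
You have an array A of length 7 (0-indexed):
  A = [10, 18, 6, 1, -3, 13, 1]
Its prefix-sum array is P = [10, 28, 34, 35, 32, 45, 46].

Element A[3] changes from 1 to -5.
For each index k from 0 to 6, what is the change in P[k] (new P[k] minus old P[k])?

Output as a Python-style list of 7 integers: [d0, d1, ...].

Element change: A[3] 1 -> -5, delta = -6
For k < 3: P[k] unchanged, delta_P[k] = 0
For k >= 3: P[k] shifts by exactly -6
Delta array: [0, 0, 0, -6, -6, -6, -6]

Answer: [0, 0, 0, -6, -6, -6, -6]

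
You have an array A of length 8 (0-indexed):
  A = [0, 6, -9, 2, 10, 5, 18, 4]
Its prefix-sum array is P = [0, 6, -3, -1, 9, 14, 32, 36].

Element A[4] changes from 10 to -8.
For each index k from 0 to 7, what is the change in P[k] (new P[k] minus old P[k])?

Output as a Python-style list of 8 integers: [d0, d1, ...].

Element change: A[4] 10 -> -8, delta = -18
For k < 4: P[k] unchanged, delta_P[k] = 0
For k >= 4: P[k] shifts by exactly -18
Delta array: [0, 0, 0, 0, -18, -18, -18, -18]

Answer: [0, 0, 0, 0, -18, -18, -18, -18]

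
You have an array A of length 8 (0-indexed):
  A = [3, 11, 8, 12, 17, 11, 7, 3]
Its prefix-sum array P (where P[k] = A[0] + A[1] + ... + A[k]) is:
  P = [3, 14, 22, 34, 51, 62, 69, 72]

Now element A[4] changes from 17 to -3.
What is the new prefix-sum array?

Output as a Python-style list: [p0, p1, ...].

Change: A[4] 17 -> -3, delta = -20
P[k] for k < 4: unchanged (A[4] not included)
P[k] for k >= 4: shift by delta = -20
  P[0] = 3 + 0 = 3
  P[1] = 14 + 0 = 14
  P[2] = 22 + 0 = 22
  P[3] = 34 + 0 = 34
  P[4] = 51 + -20 = 31
  P[5] = 62 + -20 = 42
  P[6] = 69 + -20 = 49
  P[7] = 72 + -20 = 52

Answer: [3, 14, 22, 34, 31, 42, 49, 52]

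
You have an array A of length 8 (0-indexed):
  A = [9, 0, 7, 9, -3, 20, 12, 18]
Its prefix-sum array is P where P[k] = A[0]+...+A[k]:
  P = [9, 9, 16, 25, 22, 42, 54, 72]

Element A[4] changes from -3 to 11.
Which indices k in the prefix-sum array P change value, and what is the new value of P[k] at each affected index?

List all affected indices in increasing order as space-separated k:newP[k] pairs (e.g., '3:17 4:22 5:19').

P[k] = A[0] + ... + A[k]
P[k] includes A[4] iff k >= 4
Affected indices: 4, 5, ..., 7; delta = 14
  P[4]: 22 + 14 = 36
  P[5]: 42 + 14 = 56
  P[6]: 54 + 14 = 68
  P[7]: 72 + 14 = 86

Answer: 4:36 5:56 6:68 7:86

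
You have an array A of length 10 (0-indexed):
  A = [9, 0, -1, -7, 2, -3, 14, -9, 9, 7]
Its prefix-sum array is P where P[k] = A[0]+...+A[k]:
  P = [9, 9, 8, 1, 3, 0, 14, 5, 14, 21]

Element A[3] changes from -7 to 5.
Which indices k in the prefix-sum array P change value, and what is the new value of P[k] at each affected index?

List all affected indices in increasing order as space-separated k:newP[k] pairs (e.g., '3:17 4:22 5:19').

Answer: 3:13 4:15 5:12 6:26 7:17 8:26 9:33

Derivation:
P[k] = A[0] + ... + A[k]
P[k] includes A[3] iff k >= 3
Affected indices: 3, 4, ..., 9; delta = 12
  P[3]: 1 + 12 = 13
  P[4]: 3 + 12 = 15
  P[5]: 0 + 12 = 12
  P[6]: 14 + 12 = 26
  P[7]: 5 + 12 = 17
  P[8]: 14 + 12 = 26
  P[9]: 21 + 12 = 33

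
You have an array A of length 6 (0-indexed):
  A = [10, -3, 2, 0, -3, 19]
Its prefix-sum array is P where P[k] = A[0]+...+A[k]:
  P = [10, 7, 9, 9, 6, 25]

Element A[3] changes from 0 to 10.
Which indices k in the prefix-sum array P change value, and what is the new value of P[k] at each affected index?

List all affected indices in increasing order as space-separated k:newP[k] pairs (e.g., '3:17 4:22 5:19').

Answer: 3:19 4:16 5:35

Derivation:
P[k] = A[0] + ... + A[k]
P[k] includes A[3] iff k >= 3
Affected indices: 3, 4, ..., 5; delta = 10
  P[3]: 9 + 10 = 19
  P[4]: 6 + 10 = 16
  P[5]: 25 + 10 = 35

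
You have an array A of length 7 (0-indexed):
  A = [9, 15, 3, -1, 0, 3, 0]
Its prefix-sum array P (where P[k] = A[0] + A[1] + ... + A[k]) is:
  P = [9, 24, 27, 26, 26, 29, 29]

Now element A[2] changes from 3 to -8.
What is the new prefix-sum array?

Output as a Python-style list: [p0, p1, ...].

Change: A[2] 3 -> -8, delta = -11
P[k] for k < 2: unchanged (A[2] not included)
P[k] for k >= 2: shift by delta = -11
  P[0] = 9 + 0 = 9
  P[1] = 24 + 0 = 24
  P[2] = 27 + -11 = 16
  P[3] = 26 + -11 = 15
  P[4] = 26 + -11 = 15
  P[5] = 29 + -11 = 18
  P[6] = 29 + -11 = 18

Answer: [9, 24, 16, 15, 15, 18, 18]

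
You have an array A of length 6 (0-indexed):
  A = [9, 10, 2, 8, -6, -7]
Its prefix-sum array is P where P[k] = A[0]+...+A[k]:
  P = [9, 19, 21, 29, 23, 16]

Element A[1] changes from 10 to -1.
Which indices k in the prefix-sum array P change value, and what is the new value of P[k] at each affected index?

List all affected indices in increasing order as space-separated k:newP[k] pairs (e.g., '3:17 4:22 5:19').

Answer: 1:8 2:10 3:18 4:12 5:5

Derivation:
P[k] = A[0] + ... + A[k]
P[k] includes A[1] iff k >= 1
Affected indices: 1, 2, ..., 5; delta = -11
  P[1]: 19 + -11 = 8
  P[2]: 21 + -11 = 10
  P[3]: 29 + -11 = 18
  P[4]: 23 + -11 = 12
  P[5]: 16 + -11 = 5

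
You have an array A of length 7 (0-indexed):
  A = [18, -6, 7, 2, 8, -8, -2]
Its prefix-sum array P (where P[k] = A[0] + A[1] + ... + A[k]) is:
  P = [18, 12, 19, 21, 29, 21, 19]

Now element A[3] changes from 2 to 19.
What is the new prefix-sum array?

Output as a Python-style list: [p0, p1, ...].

Change: A[3] 2 -> 19, delta = 17
P[k] for k < 3: unchanged (A[3] not included)
P[k] for k >= 3: shift by delta = 17
  P[0] = 18 + 0 = 18
  P[1] = 12 + 0 = 12
  P[2] = 19 + 0 = 19
  P[3] = 21 + 17 = 38
  P[4] = 29 + 17 = 46
  P[5] = 21 + 17 = 38
  P[6] = 19 + 17 = 36

Answer: [18, 12, 19, 38, 46, 38, 36]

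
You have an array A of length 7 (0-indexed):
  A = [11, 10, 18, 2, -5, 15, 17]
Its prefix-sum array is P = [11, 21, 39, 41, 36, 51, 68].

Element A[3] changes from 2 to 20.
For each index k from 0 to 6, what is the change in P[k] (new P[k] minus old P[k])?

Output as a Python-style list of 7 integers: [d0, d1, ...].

Element change: A[3] 2 -> 20, delta = 18
For k < 3: P[k] unchanged, delta_P[k] = 0
For k >= 3: P[k] shifts by exactly 18
Delta array: [0, 0, 0, 18, 18, 18, 18]

Answer: [0, 0, 0, 18, 18, 18, 18]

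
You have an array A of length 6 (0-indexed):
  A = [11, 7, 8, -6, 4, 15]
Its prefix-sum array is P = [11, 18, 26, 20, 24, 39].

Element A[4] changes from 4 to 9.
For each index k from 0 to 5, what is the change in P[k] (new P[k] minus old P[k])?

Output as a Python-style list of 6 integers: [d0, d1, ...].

Answer: [0, 0, 0, 0, 5, 5]

Derivation:
Element change: A[4] 4 -> 9, delta = 5
For k < 4: P[k] unchanged, delta_P[k] = 0
For k >= 4: P[k] shifts by exactly 5
Delta array: [0, 0, 0, 0, 5, 5]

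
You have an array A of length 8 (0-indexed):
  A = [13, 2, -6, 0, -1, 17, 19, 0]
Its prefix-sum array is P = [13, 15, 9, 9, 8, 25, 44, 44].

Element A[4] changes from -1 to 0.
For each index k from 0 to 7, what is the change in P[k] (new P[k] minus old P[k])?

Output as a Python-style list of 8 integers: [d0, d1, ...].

Element change: A[4] -1 -> 0, delta = 1
For k < 4: P[k] unchanged, delta_P[k] = 0
For k >= 4: P[k] shifts by exactly 1
Delta array: [0, 0, 0, 0, 1, 1, 1, 1]

Answer: [0, 0, 0, 0, 1, 1, 1, 1]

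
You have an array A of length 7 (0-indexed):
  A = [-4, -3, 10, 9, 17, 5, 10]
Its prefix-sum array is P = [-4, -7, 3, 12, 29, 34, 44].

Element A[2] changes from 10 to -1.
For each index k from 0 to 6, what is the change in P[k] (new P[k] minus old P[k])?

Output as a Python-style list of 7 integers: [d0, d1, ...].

Element change: A[2] 10 -> -1, delta = -11
For k < 2: P[k] unchanged, delta_P[k] = 0
For k >= 2: P[k] shifts by exactly -11
Delta array: [0, 0, -11, -11, -11, -11, -11]

Answer: [0, 0, -11, -11, -11, -11, -11]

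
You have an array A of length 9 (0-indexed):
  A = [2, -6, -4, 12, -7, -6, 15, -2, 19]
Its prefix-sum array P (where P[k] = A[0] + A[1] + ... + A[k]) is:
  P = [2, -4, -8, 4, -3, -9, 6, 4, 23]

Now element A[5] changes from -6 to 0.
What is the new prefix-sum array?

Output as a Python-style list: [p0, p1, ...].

Answer: [2, -4, -8, 4, -3, -3, 12, 10, 29]

Derivation:
Change: A[5] -6 -> 0, delta = 6
P[k] for k < 5: unchanged (A[5] not included)
P[k] for k >= 5: shift by delta = 6
  P[0] = 2 + 0 = 2
  P[1] = -4 + 0 = -4
  P[2] = -8 + 0 = -8
  P[3] = 4 + 0 = 4
  P[4] = -3 + 0 = -3
  P[5] = -9 + 6 = -3
  P[6] = 6 + 6 = 12
  P[7] = 4 + 6 = 10
  P[8] = 23 + 6 = 29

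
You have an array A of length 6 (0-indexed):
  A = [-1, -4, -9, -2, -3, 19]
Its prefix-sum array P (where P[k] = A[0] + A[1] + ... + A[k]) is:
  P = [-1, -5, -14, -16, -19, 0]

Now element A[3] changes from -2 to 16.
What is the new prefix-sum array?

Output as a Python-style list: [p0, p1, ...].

Change: A[3] -2 -> 16, delta = 18
P[k] for k < 3: unchanged (A[3] not included)
P[k] for k >= 3: shift by delta = 18
  P[0] = -1 + 0 = -1
  P[1] = -5 + 0 = -5
  P[2] = -14 + 0 = -14
  P[3] = -16 + 18 = 2
  P[4] = -19 + 18 = -1
  P[5] = 0 + 18 = 18

Answer: [-1, -5, -14, 2, -1, 18]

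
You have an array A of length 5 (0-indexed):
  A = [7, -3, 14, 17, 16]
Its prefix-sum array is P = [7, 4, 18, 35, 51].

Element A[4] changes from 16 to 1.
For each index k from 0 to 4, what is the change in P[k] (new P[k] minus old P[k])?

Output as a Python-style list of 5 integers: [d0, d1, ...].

Element change: A[4] 16 -> 1, delta = -15
For k < 4: P[k] unchanged, delta_P[k] = 0
For k >= 4: P[k] shifts by exactly -15
Delta array: [0, 0, 0, 0, -15]

Answer: [0, 0, 0, 0, -15]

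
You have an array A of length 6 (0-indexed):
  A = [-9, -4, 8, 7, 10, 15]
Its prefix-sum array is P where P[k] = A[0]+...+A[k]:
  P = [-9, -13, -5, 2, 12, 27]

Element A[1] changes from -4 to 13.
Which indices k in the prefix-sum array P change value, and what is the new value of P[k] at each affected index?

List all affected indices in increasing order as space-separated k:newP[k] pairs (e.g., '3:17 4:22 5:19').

P[k] = A[0] + ... + A[k]
P[k] includes A[1] iff k >= 1
Affected indices: 1, 2, ..., 5; delta = 17
  P[1]: -13 + 17 = 4
  P[2]: -5 + 17 = 12
  P[3]: 2 + 17 = 19
  P[4]: 12 + 17 = 29
  P[5]: 27 + 17 = 44

Answer: 1:4 2:12 3:19 4:29 5:44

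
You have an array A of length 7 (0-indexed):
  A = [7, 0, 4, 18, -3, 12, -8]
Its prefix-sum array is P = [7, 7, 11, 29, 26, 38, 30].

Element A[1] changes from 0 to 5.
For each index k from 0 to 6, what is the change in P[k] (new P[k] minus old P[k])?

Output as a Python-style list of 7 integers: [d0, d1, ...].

Element change: A[1] 0 -> 5, delta = 5
For k < 1: P[k] unchanged, delta_P[k] = 0
For k >= 1: P[k] shifts by exactly 5
Delta array: [0, 5, 5, 5, 5, 5, 5]

Answer: [0, 5, 5, 5, 5, 5, 5]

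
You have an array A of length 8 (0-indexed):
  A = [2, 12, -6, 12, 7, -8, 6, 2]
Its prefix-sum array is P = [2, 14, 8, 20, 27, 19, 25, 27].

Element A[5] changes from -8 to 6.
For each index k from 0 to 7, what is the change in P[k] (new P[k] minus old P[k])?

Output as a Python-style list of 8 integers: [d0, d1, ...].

Answer: [0, 0, 0, 0, 0, 14, 14, 14]

Derivation:
Element change: A[5] -8 -> 6, delta = 14
For k < 5: P[k] unchanged, delta_P[k] = 0
For k >= 5: P[k] shifts by exactly 14
Delta array: [0, 0, 0, 0, 0, 14, 14, 14]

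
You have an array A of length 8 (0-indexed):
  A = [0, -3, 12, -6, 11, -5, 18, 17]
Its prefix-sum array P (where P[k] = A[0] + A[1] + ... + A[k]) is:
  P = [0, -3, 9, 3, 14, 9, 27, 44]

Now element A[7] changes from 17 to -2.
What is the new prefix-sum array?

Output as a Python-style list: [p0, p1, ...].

Answer: [0, -3, 9, 3, 14, 9, 27, 25]

Derivation:
Change: A[7] 17 -> -2, delta = -19
P[k] for k < 7: unchanged (A[7] not included)
P[k] for k >= 7: shift by delta = -19
  P[0] = 0 + 0 = 0
  P[1] = -3 + 0 = -3
  P[2] = 9 + 0 = 9
  P[3] = 3 + 0 = 3
  P[4] = 14 + 0 = 14
  P[5] = 9 + 0 = 9
  P[6] = 27 + 0 = 27
  P[7] = 44 + -19 = 25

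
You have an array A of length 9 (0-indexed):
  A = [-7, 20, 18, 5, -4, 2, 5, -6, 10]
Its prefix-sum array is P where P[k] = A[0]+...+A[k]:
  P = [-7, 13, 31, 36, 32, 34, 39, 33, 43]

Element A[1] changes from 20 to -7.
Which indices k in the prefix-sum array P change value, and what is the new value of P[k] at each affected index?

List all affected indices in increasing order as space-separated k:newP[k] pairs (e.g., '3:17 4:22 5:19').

P[k] = A[0] + ... + A[k]
P[k] includes A[1] iff k >= 1
Affected indices: 1, 2, ..., 8; delta = -27
  P[1]: 13 + -27 = -14
  P[2]: 31 + -27 = 4
  P[3]: 36 + -27 = 9
  P[4]: 32 + -27 = 5
  P[5]: 34 + -27 = 7
  P[6]: 39 + -27 = 12
  P[7]: 33 + -27 = 6
  P[8]: 43 + -27 = 16

Answer: 1:-14 2:4 3:9 4:5 5:7 6:12 7:6 8:16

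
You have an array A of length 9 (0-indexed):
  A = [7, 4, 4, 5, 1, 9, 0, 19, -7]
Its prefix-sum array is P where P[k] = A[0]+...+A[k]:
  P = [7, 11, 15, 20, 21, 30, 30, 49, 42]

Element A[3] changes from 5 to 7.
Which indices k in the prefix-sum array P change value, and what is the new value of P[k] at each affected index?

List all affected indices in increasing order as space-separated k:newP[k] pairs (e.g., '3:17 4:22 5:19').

P[k] = A[0] + ... + A[k]
P[k] includes A[3] iff k >= 3
Affected indices: 3, 4, ..., 8; delta = 2
  P[3]: 20 + 2 = 22
  P[4]: 21 + 2 = 23
  P[5]: 30 + 2 = 32
  P[6]: 30 + 2 = 32
  P[7]: 49 + 2 = 51
  P[8]: 42 + 2 = 44

Answer: 3:22 4:23 5:32 6:32 7:51 8:44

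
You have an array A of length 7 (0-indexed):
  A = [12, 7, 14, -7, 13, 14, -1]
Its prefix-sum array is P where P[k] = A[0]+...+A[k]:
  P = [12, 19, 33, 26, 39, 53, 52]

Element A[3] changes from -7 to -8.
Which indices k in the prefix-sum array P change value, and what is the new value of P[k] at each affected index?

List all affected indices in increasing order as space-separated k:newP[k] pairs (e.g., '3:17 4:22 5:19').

P[k] = A[0] + ... + A[k]
P[k] includes A[3] iff k >= 3
Affected indices: 3, 4, ..., 6; delta = -1
  P[3]: 26 + -1 = 25
  P[4]: 39 + -1 = 38
  P[5]: 53 + -1 = 52
  P[6]: 52 + -1 = 51

Answer: 3:25 4:38 5:52 6:51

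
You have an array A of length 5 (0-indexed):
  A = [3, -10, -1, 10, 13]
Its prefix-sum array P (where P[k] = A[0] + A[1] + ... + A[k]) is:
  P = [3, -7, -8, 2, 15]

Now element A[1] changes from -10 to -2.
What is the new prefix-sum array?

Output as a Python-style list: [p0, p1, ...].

Change: A[1] -10 -> -2, delta = 8
P[k] for k < 1: unchanged (A[1] not included)
P[k] for k >= 1: shift by delta = 8
  P[0] = 3 + 0 = 3
  P[1] = -7 + 8 = 1
  P[2] = -8 + 8 = 0
  P[3] = 2 + 8 = 10
  P[4] = 15 + 8 = 23

Answer: [3, 1, 0, 10, 23]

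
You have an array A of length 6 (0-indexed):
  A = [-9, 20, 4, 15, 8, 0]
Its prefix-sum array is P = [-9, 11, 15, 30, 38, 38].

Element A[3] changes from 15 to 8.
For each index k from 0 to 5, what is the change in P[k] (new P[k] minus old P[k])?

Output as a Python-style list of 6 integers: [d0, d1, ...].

Answer: [0, 0, 0, -7, -7, -7]

Derivation:
Element change: A[3] 15 -> 8, delta = -7
For k < 3: P[k] unchanged, delta_P[k] = 0
For k >= 3: P[k] shifts by exactly -7
Delta array: [0, 0, 0, -7, -7, -7]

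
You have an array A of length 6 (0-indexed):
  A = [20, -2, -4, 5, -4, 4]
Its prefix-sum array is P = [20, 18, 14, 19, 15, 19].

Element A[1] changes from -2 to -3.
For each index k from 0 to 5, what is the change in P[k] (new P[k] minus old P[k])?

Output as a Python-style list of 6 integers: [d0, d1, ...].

Answer: [0, -1, -1, -1, -1, -1]

Derivation:
Element change: A[1] -2 -> -3, delta = -1
For k < 1: P[k] unchanged, delta_P[k] = 0
For k >= 1: P[k] shifts by exactly -1
Delta array: [0, -1, -1, -1, -1, -1]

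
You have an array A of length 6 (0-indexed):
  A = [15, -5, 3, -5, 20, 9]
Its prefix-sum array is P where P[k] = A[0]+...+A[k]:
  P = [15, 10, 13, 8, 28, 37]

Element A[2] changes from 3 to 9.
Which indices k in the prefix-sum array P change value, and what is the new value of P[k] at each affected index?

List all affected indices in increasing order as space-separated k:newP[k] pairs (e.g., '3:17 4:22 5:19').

P[k] = A[0] + ... + A[k]
P[k] includes A[2] iff k >= 2
Affected indices: 2, 3, ..., 5; delta = 6
  P[2]: 13 + 6 = 19
  P[3]: 8 + 6 = 14
  P[4]: 28 + 6 = 34
  P[5]: 37 + 6 = 43

Answer: 2:19 3:14 4:34 5:43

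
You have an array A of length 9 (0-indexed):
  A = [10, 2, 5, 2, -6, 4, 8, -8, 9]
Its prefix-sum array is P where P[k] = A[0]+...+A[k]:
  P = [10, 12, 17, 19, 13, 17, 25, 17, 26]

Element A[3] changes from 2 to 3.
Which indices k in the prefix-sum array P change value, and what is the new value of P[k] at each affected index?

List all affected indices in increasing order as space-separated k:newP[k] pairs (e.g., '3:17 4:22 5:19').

P[k] = A[0] + ... + A[k]
P[k] includes A[3] iff k >= 3
Affected indices: 3, 4, ..., 8; delta = 1
  P[3]: 19 + 1 = 20
  P[4]: 13 + 1 = 14
  P[5]: 17 + 1 = 18
  P[6]: 25 + 1 = 26
  P[7]: 17 + 1 = 18
  P[8]: 26 + 1 = 27

Answer: 3:20 4:14 5:18 6:26 7:18 8:27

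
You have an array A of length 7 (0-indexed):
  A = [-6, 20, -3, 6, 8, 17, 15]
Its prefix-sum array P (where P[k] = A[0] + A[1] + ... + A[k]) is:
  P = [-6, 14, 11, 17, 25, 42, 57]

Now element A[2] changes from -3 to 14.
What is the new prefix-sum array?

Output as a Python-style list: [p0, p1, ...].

Answer: [-6, 14, 28, 34, 42, 59, 74]

Derivation:
Change: A[2] -3 -> 14, delta = 17
P[k] for k < 2: unchanged (A[2] not included)
P[k] for k >= 2: shift by delta = 17
  P[0] = -6 + 0 = -6
  P[1] = 14 + 0 = 14
  P[2] = 11 + 17 = 28
  P[3] = 17 + 17 = 34
  P[4] = 25 + 17 = 42
  P[5] = 42 + 17 = 59
  P[6] = 57 + 17 = 74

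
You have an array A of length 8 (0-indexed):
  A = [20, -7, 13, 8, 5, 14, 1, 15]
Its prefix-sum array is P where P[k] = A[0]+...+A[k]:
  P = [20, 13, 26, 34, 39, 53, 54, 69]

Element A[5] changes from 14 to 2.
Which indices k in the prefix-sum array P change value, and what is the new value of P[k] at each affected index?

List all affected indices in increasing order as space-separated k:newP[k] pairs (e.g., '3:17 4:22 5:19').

Answer: 5:41 6:42 7:57

Derivation:
P[k] = A[0] + ... + A[k]
P[k] includes A[5] iff k >= 5
Affected indices: 5, 6, ..., 7; delta = -12
  P[5]: 53 + -12 = 41
  P[6]: 54 + -12 = 42
  P[7]: 69 + -12 = 57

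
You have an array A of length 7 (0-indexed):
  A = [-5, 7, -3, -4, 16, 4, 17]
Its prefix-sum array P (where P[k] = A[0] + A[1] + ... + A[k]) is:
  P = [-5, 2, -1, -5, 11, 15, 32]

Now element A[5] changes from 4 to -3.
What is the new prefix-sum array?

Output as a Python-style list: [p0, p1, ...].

Change: A[5] 4 -> -3, delta = -7
P[k] for k < 5: unchanged (A[5] not included)
P[k] for k >= 5: shift by delta = -7
  P[0] = -5 + 0 = -5
  P[1] = 2 + 0 = 2
  P[2] = -1 + 0 = -1
  P[3] = -5 + 0 = -5
  P[4] = 11 + 0 = 11
  P[5] = 15 + -7 = 8
  P[6] = 32 + -7 = 25

Answer: [-5, 2, -1, -5, 11, 8, 25]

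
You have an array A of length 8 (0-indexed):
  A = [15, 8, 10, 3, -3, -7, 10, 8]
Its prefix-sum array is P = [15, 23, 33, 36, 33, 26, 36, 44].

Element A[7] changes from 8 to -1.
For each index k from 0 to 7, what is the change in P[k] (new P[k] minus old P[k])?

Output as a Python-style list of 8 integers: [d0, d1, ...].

Answer: [0, 0, 0, 0, 0, 0, 0, -9]

Derivation:
Element change: A[7] 8 -> -1, delta = -9
For k < 7: P[k] unchanged, delta_P[k] = 0
For k >= 7: P[k] shifts by exactly -9
Delta array: [0, 0, 0, 0, 0, 0, 0, -9]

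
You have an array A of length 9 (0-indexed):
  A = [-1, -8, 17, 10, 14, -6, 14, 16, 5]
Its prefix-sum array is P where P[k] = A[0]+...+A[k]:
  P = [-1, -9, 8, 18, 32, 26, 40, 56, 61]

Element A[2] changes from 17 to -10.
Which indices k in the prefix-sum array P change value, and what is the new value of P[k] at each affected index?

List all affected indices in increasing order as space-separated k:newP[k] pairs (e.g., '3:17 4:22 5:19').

Answer: 2:-19 3:-9 4:5 5:-1 6:13 7:29 8:34

Derivation:
P[k] = A[0] + ... + A[k]
P[k] includes A[2] iff k >= 2
Affected indices: 2, 3, ..., 8; delta = -27
  P[2]: 8 + -27 = -19
  P[3]: 18 + -27 = -9
  P[4]: 32 + -27 = 5
  P[5]: 26 + -27 = -1
  P[6]: 40 + -27 = 13
  P[7]: 56 + -27 = 29
  P[8]: 61 + -27 = 34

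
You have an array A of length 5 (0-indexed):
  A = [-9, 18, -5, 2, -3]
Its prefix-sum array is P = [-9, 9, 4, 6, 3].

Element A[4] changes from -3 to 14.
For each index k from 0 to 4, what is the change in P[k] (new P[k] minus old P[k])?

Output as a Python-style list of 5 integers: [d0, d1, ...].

Element change: A[4] -3 -> 14, delta = 17
For k < 4: P[k] unchanged, delta_P[k] = 0
For k >= 4: P[k] shifts by exactly 17
Delta array: [0, 0, 0, 0, 17]

Answer: [0, 0, 0, 0, 17]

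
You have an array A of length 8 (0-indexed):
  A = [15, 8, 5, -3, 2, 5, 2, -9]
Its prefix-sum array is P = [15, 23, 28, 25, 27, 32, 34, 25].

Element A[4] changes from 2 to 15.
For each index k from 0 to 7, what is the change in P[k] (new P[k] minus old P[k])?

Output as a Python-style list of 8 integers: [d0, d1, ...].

Element change: A[4] 2 -> 15, delta = 13
For k < 4: P[k] unchanged, delta_P[k] = 0
For k >= 4: P[k] shifts by exactly 13
Delta array: [0, 0, 0, 0, 13, 13, 13, 13]

Answer: [0, 0, 0, 0, 13, 13, 13, 13]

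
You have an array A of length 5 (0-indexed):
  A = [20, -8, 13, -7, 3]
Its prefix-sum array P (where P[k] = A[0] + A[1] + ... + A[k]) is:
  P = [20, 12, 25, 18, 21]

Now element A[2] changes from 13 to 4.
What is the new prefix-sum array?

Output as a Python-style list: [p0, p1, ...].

Answer: [20, 12, 16, 9, 12]

Derivation:
Change: A[2] 13 -> 4, delta = -9
P[k] for k < 2: unchanged (A[2] not included)
P[k] for k >= 2: shift by delta = -9
  P[0] = 20 + 0 = 20
  P[1] = 12 + 0 = 12
  P[2] = 25 + -9 = 16
  P[3] = 18 + -9 = 9
  P[4] = 21 + -9 = 12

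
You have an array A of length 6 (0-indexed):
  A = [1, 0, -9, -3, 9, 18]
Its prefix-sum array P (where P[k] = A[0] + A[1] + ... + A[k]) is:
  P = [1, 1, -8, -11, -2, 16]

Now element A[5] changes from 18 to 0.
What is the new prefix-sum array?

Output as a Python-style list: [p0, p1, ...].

Answer: [1, 1, -8, -11, -2, -2]

Derivation:
Change: A[5] 18 -> 0, delta = -18
P[k] for k < 5: unchanged (A[5] not included)
P[k] for k >= 5: shift by delta = -18
  P[0] = 1 + 0 = 1
  P[1] = 1 + 0 = 1
  P[2] = -8 + 0 = -8
  P[3] = -11 + 0 = -11
  P[4] = -2 + 0 = -2
  P[5] = 16 + -18 = -2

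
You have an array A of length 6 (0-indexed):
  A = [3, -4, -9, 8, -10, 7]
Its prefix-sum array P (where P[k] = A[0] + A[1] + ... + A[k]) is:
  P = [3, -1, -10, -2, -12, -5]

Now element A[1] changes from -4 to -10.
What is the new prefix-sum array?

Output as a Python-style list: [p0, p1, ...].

Answer: [3, -7, -16, -8, -18, -11]

Derivation:
Change: A[1] -4 -> -10, delta = -6
P[k] for k < 1: unchanged (A[1] not included)
P[k] for k >= 1: shift by delta = -6
  P[0] = 3 + 0 = 3
  P[1] = -1 + -6 = -7
  P[2] = -10 + -6 = -16
  P[3] = -2 + -6 = -8
  P[4] = -12 + -6 = -18
  P[5] = -5 + -6 = -11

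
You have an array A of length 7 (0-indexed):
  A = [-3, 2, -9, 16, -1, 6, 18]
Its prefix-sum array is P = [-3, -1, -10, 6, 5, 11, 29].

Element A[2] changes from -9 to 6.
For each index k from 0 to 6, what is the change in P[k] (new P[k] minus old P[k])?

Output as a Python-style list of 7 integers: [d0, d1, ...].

Answer: [0, 0, 15, 15, 15, 15, 15]

Derivation:
Element change: A[2] -9 -> 6, delta = 15
For k < 2: P[k] unchanged, delta_P[k] = 0
For k >= 2: P[k] shifts by exactly 15
Delta array: [0, 0, 15, 15, 15, 15, 15]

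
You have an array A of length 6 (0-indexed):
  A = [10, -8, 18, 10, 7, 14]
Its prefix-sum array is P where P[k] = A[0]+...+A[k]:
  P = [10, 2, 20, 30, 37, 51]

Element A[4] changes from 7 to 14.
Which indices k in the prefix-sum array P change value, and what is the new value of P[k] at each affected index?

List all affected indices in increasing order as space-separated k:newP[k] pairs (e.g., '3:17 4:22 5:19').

Answer: 4:44 5:58

Derivation:
P[k] = A[0] + ... + A[k]
P[k] includes A[4] iff k >= 4
Affected indices: 4, 5, ..., 5; delta = 7
  P[4]: 37 + 7 = 44
  P[5]: 51 + 7 = 58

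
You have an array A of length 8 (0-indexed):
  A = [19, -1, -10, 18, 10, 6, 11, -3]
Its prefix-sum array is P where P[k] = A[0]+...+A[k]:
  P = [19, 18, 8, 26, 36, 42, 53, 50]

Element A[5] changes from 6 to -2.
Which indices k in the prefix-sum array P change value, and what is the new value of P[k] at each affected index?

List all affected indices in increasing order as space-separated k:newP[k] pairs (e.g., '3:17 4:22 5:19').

P[k] = A[0] + ... + A[k]
P[k] includes A[5] iff k >= 5
Affected indices: 5, 6, ..., 7; delta = -8
  P[5]: 42 + -8 = 34
  P[6]: 53 + -8 = 45
  P[7]: 50 + -8 = 42

Answer: 5:34 6:45 7:42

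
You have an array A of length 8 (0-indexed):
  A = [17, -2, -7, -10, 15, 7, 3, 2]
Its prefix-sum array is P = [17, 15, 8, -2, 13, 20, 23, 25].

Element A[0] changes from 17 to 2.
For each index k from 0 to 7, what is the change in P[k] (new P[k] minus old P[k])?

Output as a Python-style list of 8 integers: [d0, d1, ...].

Answer: [-15, -15, -15, -15, -15, -15, -15, -15]

Derivation:
Element change: A[0] 17 -> 2, delta = -15
For k < 0: P[k] unchanged, delta_P[k] = 0
For k >= 0: P[k] shifts by exactly -15
Delta array: [-15, -15, -15, -15, -15, -15, -15, -15]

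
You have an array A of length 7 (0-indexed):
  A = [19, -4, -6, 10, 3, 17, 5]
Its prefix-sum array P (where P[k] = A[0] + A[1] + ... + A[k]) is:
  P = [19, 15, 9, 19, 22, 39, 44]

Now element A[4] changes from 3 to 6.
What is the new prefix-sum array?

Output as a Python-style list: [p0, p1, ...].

Change: A[4] 3 -> 6, delta = 3
P[k] for k < 4: unchanged (A[4] not included)
P[k] for k >= 4: shift by delta = 3
  P[0] = 19 + 0 = 19
  P[1] = 15 + 0 = 15
  P[2] = 9 + 0 = 9
  P[3] = 19 + 0 = 19
  P[4] = 22 + 3 = 25
  P[5] = 39 + 3 = 42
  P[6] = 44 + 3 = 47

Answer: [19, 15, 9, 19, 25, 42, 47]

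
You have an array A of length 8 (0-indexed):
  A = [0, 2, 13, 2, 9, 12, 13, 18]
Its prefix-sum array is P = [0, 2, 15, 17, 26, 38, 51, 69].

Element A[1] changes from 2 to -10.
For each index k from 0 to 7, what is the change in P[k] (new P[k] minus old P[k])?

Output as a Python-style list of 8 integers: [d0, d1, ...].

Answer: [0, -12, -12, -12, -12, -12, -12, -12]

Derivation:
Element change: A[1] 2 -> -10, delta = -12
For k < 1: P[k] unchanged, delta_P[k] = 0
For k >= 1: P[k] shifts by exactly -12
Delta array: [0, -12, -12, -12, -12, -12, -12, -12]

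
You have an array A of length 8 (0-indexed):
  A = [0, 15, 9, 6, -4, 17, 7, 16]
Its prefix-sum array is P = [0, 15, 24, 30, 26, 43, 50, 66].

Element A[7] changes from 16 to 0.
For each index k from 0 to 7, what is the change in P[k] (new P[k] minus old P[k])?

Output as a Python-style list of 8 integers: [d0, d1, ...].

Answer: [0, 0, 0, 0, 0, 0, 0, -16]

Derivation:
Element change: A[7] 16 -> 0, delta = -16
For k < 7: P[k] unchanged, delta_P[k] = 0
For k >= 7: P[k] shifts by exactly -16
Delta array: [0, 0, 0, 0, 0, 0, 0, -16]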